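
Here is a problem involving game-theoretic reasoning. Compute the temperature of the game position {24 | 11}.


The game is {24 | 11}, a switch {a | b} with numbers a > b.
Cooling {a | b} by t gives {a - t | b + t}, which stops being hot when a - t = b + t, i.e. at t = (a - b)/2. So the temperature of a switch is (a - b)/2.
Temperature = (Left option - Right option) / 2
= (24 - (11)) / 2
= 13 / 2
= 13/2

13/2


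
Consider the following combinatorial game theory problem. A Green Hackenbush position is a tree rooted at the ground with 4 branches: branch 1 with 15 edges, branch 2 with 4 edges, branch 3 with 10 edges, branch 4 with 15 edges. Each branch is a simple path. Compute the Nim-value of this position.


The tree has 4 branches from the ground vertex.
In Green Hackenbush, the Nim-value of a simple path of length k is k.
Branch 1: length 15, Nim-value = 15
Branch 2: length 4, Nim-value = 4
Branch 3: length 10, Nim-value = 10
Branch 4: length 15, Nim-value = 15
Total Nim-value = XOR of all branch values:
0 XOR 15 = 15
15 XOR 4 = 11
11 XOR 10 = 1
1 XOR 15 = 14
Nim-value of the tree = 14

14


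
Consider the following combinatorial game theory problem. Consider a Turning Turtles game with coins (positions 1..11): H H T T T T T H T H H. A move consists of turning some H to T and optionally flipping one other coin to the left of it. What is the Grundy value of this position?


Coins: H H T T T T T H T H H
Key fact: a single head at position k behaves exactly like a Nim heap of size k (turning it to T and optionally flipping a coin at j < k corresponds to moving the heap from k to j, or to 0), and heads combine as a disjunctive sum (two heads at the same place would cancel, matching j XOR j = 0). So the Nim-value is the XOR of the 1-indexed positions of the heads.
Face-up positions (1-indexed): [1, 2, 8, 10, 11]
XOR 0 with 1: 0 XOR 1 = 1
XOR 1 with 2: 1 XOR 2 = 3
XOR 3 with 8: 3 XOR 8 = 11
XOR 11 with 10: 11 XOR 10 = 1
XOR 1 with 11: 1 XOR 11 = 10
Nim-value = 10

10


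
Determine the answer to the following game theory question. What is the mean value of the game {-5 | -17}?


Game = {-5 | -17}, a switch {a | b} with numbers a > b.
Its thermograph has left wall a - t and right wall b + t, which meet at t = (a - b)/2, where both equal (a + b)/2. So the mast (mean value) is at (a + b)/2.
Mean = (-5 + (-17))/2 = -22/2 = -11

-11


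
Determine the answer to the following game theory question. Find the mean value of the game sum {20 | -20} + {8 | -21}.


G1 = {20 | -20}, G2 = {8 | -21}
Each is a switch {a | b} with numbers a > b; its mean value is (a + b)/2, and mean value is additive over game sums: m(G1 + G2) = m(G1) + m(G2).
Mean of G1 = (20 + (-20))/2 = 0/2 = 0
Mean of G2 = (8 + (-21))/2 = -13/2 = -13/2
Mean of G1 + G2 = 0 + -13/2 = -13/2

-13/2


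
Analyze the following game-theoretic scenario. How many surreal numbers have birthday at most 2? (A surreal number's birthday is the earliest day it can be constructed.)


Day 0: {|} = 0 is born. Count = 1.
Day n: the number of surreal numbers born by day n is 2^(n+1) - 1.
By day 0: 2^1 - 1 = 1
By day 1: 2^2 - 1 = 3
By day 2: 2^3 - 1 = 7
By day 2: 7 surreal numbers.

7


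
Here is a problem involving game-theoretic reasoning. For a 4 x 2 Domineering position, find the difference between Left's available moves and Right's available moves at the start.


Board is 4 x 2 (rows x cols).
Left (vertical) placements: (rows-1) * cols = 3 * 2 = 6
Right (horizontal) placements: rows * (cols-1) = 4 * 1 = 4
Advantage = Left - Right = 6 - 4 = 2

2


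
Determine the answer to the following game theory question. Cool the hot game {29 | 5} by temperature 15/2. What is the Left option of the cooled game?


Original game: {29 | 5} (a switch {a | b} with a > b).
Cooling by t (for t below the temperature (a - b)/2 = 12) taxes each move by t: {a | b} cooled by t is {a - t | b + t}.
Cooling amount: t = 15/2
Cooled Left option: 29 - 15/2 = 43/2
Cooled Right option: 5 + 15/2 = 25/2
Cooled game: {43/2 | 25/2}
Left option = 43/2

43/2


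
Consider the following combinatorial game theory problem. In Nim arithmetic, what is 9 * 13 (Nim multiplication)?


Nim multiplication is bilinear over XOR: (u XOR v) * w = (u*w) XOR (v*w).
So we split each operand into its bit components and XOR the pairwise Nim products.
9 = 1 + 8 (as XOR of powers of 2).
13 = 1 + 4 + 8 (as XOR of powers of 2).
Using the standard Nim-product table on single bits:
  2*2 = 3,   2*4 = 8,   2*8 = 12,
  4*4 = 6,   4*8 = 11,  8*8 = 13,
and  1*x = x (identity), k*l = l*k (commutative).
Pairwise Nim products:
  1 * 1 = 1
  1 * 4 = 4
  1 * 8 = 8
  8 * 1 = 8
  8 * 4 = 11
  8 * 8 = 13
XOR them: 1 XOR 4 XOR 8 XOR 8 XOR 11 XOR 13 = 3.
Result: 9 * 13 = 3 (in Nim).

3


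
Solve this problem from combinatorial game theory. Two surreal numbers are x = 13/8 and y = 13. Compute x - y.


x = 13/8, y = 13
Converting to common denominator: 8
x = 13/8, y = 104/8
x - y = 13/8 - 13 = -91/8

-91/8


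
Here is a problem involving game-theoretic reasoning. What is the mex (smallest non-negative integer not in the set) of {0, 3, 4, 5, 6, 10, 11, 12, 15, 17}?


Set = {0, 3, 4, 5, 6, 10, 11, 12, 15, 17}
0 is in the set.
1 is NOT in the set. This is the mex.
mex = 1

1


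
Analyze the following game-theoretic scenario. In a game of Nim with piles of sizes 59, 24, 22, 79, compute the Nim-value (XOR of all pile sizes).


We need the XOR (exclusive or) of all pile sizes.
After XOR-ing pile 1 (size 59): 0 XOR 59 = 59
After XOR-ing pile 2 (size 24): 59 XOR 24 = 35
After XOR-ing pile 3 (size 22): 35 XOR 22 = 53
After XOR-ing pile 4 (size 79): 53 XOR 79 = 122
The Nim-value of this position is 122.

122


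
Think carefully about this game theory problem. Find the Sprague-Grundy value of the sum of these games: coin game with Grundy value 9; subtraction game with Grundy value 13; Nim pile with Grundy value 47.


By the Sprague-Grundy theorem, the Grundy value of a sum of games is the XOR of individual Grundy values.
coin game: Grundy value = 9. Running XOR: 0 XOR 9 = 9
subtraction game: Grundy value = 13. Running XOR: 9 XOR 13 = 4
Nim pile: Grundy value = 47. Running XOR: 4 XOR 47 = 43
The combined Grundy value is 43.

43


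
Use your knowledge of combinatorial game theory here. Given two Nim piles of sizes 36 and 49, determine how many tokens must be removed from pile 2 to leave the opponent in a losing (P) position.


Piles: 36 and 49
Current XOR: 36 XOR 49 = 21 (non-zero, so this is an N-position).
To make the XOR zero, we need to find a move that balances the piles.
For pile 2 (size 49): target = 49 XOR 21 = 36
We reduce pile 2 from 49 to 36.
Tokens removed: 49 - 36 = 13
Verification: 36 XOR 36 = 0

13


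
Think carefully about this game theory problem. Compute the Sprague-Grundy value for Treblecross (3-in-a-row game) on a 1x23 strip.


Treblecross: place X on empty cells; 3-in-a-row wins.
Playing within two cells of an existing X lets the opponent win at once, so sensible play treats the cells i-2..i+2 around each X as dead. The player left with no safe cell loses, so this is a normal-play take-away game on strips of safe cells.
Placing X at cell i (0-indexed) of a strip of k safe cells leaves independent strips of sizes max(0, i-2) and max(0, k-i-3). Hence G(k) = mex{ G(max(0,i-2)) XOR G(max(0,k-i-3)) : 0 <= i < k }, with G(0) = 0.
G(1): splits (0,0):0^0=0 -> mex({0}) = 1
G(2): splits (0,0):0^0=0 -> mex({0}) = 1
G(3): splits (0,0):0^0=0 -> mex({0}) = 1
G(4): splits (0,1):0^1=1 (0,0):0^0=0 -> mex({0, 1}) = 2
G(5): splits (0,2):0^1=1 (0,1):0^1=1 (0,0):0^0=0 -> mex({0, 1}) = 2
G(6) = mex({1}) = 0
G(7) = mex({0, 1, 2}) = 3
G(8) = mex({0, 1, 2}) = 3
G(9) = mex({0, 2}) = 1
G(10) = mex({0, 2, 3}) = 1
G(11) = mex({0, 3}) = 1
G(12) = mex({1, 3}) = 0
G(13) = mex({0, 1, 2, 3}) = 4
G(14) = mex({0, 1, 2}) = 3
G(15) = mex({0, 1, 2}) = 3
G(16) = mex({0, 1, 2, 4}) = 3
G(17) = mex({0, 1, 3, 4}) = 2
G(18) = mex({0, 1, 3, 4}) = 2
G(19) = mex({0, 1, 3, 5}) = 2
G(20) = mex({0, 1, 2, 3, 5}) = 4
G(21) = mex({0, 1, 2, 3, 5}) = 4
G(22) = mex({1, 2, 6}) = 0
G(23) = mex({0, 1, 2, 3, 4, 6}) = 5
Therefore G(23) = 5.

5


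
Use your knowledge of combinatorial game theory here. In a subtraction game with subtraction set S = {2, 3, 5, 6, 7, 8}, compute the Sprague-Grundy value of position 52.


The subtraction set is S = {2, 3, 5, 6, 7, 8}.
G(k) = mex{ G(k - s) : s in S, s <= k }. We compute iteratively: G(0) = 0.
G(1) = mex({}) = 0
G(2) = mex({0}) = 1
G(3) = mex({0}) = 1
G(4) = mex({0, 1}) = 2
G(5) = mex({0, 1}) = 2
G(6) = mex({0, 1, 2}) = 3
G(7) = mex({0, 1, 2}) = 3
G(8) = mex({0, 1, 2, 3}) = 4
G(9) = mex({0, 1, 2, 3}) = 4
G(10) = mex({1, 2, 3, 4}) = 0
G(11) = mex({1, 2, 3, 4}) = 0
G(12) = mex({0, 2, 3, 4}) = 1
G(13) = mex({0, 2, 3, 4}) = 1
G(14) = mex({0, 1, 3, 4}) = 2
G(15) = mex({0, 1, 3, 4}) = 2
G(16) = mex({0, 1, 2, 4}) = 3
G(17) = mex({0, 1, 2, 4}) = 3
Observe that G(10)..G(17) = 0, 0, 1, 1, 2, 2, 3, 3 repeats G(0)..G(7) = 0, 0, 1, 1, 2, 2, 3, 3.
For k >= max(S) = 8, G(k) is determined by the previous 8 values G(k-8)..G(k-1); a window of 8 consecutive values has recurred shifted by 10, so by induction G(k + 10) = G(k) for all k >= 0: the sequence is periodic from the start with period 10.
One period: G(0..9) = 0, 0, 1, 1, 2, 2, 3, 3, 4, 4.
52 mod 10 = 2, so G(52) = G(2) = 1.

1


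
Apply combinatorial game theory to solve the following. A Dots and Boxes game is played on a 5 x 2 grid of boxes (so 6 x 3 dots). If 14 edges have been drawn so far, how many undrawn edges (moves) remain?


Grid: 5 x 2 boxes, i.e. 6 rows and 3 columns of dots.
Horizontal edges: (rows + 1) * cols = 6 * 2 = 12
Vertical edges: rows * (cols + 1) = 5 * 3 = 15
Total edges: 12 + 15 = 27
Edges drawn: 14
Remaining: 27 - 14 = 13

13


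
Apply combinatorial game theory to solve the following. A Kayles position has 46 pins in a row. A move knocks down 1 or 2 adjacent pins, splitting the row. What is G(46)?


Kayles: a move removes 1 or 2 adjacent pins from a contiguous row.
Removing pins from a row of k leaves two independent rows (a, b) with a + b = k - 1 (one pin) or a + b = k - 2 (two pins); an end removal gives a = 0.
By Sprague-Grundy, G(k) = mex{ G(a) XOR G(b) } over all these splits. G(0) = 0.
G(1): splits (0,0):0^0=0 -> mex({0}) = 1
G(2): splits (0,1):0^1=1 (0,0):0^0=0 -> mex({0, 1}) = 2
G(3): splits (0,2):0^2=2 (1,1):1^1=0 (0,1):0^1=1 -> mex({0, 1, 2}) = 3
G(4): splits (0,3):0^3=3 (1,2):1^2=3 (0,2):0^2=2 (1,1):1^1=0 -> mex({0, 2, 3}) = 1
G(5): splits (0,4):0^1=1 (1,3):1^3=2 (2,2):2^2=0 (0,3):0^3=3 (1,2):1^2=3 -> mex({0, 1, 2, 3}) = 4
G(6) = mex({0, 1, 2, 4}) = 3
G(7) = mex({0, 1, 3, 4, 5}) = 2
G(8) = mex({0, 2, 3, 5, 6}) = 1
G(9) = mex({0, 1, 2, 3, 6, 7}) = 4
G(10) = mex({0, 1, 3, 4, 5, 7}) = 2
G(11) = mex({0, 1, 2, 3, 4, 5}) = 6
G(12) = mex({0, 1, 2, 3, 5, 6, 7}) = 4
G(13) = mex({0, 2, 3, 4, 6, 7}) = 1
G(14) = mex({0, 1, 4, 5, 6, 7}) = 2
G(15) = mex({0, 1, 2, 3, 4, 5, 6}) = 7
G(16) = mex({0, 2, 3, 5, 6, 7}) = 1
G(17) = mex({0, 1, 2, 3, 5, 6, 7}) = 4
G(18) = mex({0, 1, 2, 4, 5, 6}) = 3
G(19) = mex({0, 1, 3, 4, 5, 7}) = 2
G(20) = mex({0, 2, 3, 4, 5, 6, 7}) = 1
G(21) = mex({0, 1, 2, 3, 5, 6, 7}) = 4
G(22) = mex({0, 1, 2, 3, 4, 5, 7}) = 6
G(23) = mex({0, 1, 2, 3, 4, 5, 6}) = 7
G(24) = mex({0, 1, 2, 3, 5, 6, 7}) = 4
G(25) = mex({0, 2, 3, 4, 6, 7}) = 1
G(26) = mex({0, 1, 3, 4, 5, 6, 7}) = 2
G(27) = mex({0, 1, 2, 3, 4, 5, 6, 7}) = 8
G(28) = mex({0, 1, 2, 3, 4, 6, 7, 8}) = 5
G(29) = mex({0, 1, 2, 3, 5, 6, 7, 8, 9}) = 4
G(30) = mex({0, 1, 2, 3, 4, 5, 6, 9, 10}) = 7
G(31) = mex({0, 1, 3, 4, 5, 7, 10, 11}) = 2
G(32) = mex({0, 2, 3, 4, 5, 6, 7, 9, 11}) = 1
G(33) = mex({0, 1, 2, 3, 4, 5, 6, 7, 9, 12}) = 8
G(34) = mex({0, 1, 2, 3, 4, 5, 7, 8, 11, 12}) = 6
G(35) = mex({0, 1, 2, 3, 4, 5, 6, 8, 9, 10, 11}) = 7
G(36) = mex({0, 1, 2, 3, 5, 6, 7, 9, 10}) = 4
G(37) = mex({0, 2, 3, 4, 6, 7, 9, 10, 11, 12}) = 1
G(38) = mex({0, 1, 3, 4, 5, 6, 7, 9, 10, 11, 12}) = 2
G(39) = mex({0, 1, 2, 4, 5, 6, 7, 9, 10, 12, 14}) = 3
G(40) = mex({0, 2, 3, 4, 6, 7, 11, 12, 14}) = 1
G(41) = mex({0, 1, 2, 3, 5, 6, 7, 9, 10, 11, 12}) = 4
G(42) = mex({0, 1, 2, 3, 4, 5, 6, 9, 10}) = 7
G(43) = mex({0, 1, 3, 4, 5, 7, 9, 10, 12, 15}) = 2
G(44) = mex({0, 2, 3, 4, 5, 6, 7, 9, 10, 12, 15}) = 1
G(45) = mex({0, 1, 2, 3, 4, 5, 6, 7, 9, 10, 12, 14}) = 8
G(46) = mex({0, 1, 3, 4, 5, 7, 8, 11, 12, 14}) = 2
Therefore G(46) = 2.

2


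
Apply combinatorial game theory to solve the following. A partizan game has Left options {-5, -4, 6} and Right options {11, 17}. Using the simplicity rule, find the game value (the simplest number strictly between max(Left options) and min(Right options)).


Left options: {-5, -4, 6}, max = 6
Right options: {11, 17}, min = 11
All options are numbers and max(Left) < min(Right), so by the simplicity theorem the value is the simplest (earliest-born) number strictly between 6 and 11.
Integers 7 through 10 all lie strictly between 6 and 11.
Among integers, the simplest (lowest birthday = smallest |n|; 0 is born on day 0, +-n on day n) is 7.
No non-integer in the interval can be simpler: if x is a non-integer in the interval, then floor(x) or ceil(x) also lies in the interval (the interval contains an integer), and both are proper prefixes of x's sign expansion, i.e. born earlier. So the game value is 7.
Game value = 7

7


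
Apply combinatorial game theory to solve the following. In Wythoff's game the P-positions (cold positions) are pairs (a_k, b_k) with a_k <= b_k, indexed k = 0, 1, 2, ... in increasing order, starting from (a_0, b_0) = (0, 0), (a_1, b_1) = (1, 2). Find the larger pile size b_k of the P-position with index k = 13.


By Wythoff's theorem, a_k = floor(k * phi) and b_k = floor(k * phi^2) = a_k + k, where phi = (1 + sqrt(5))/2 is the golden ratio.
phi = (1 + sqrt(5))/2 = 1.618034
phi^2 = phi + 1 = 2.618034
k = 13
k * phi^2 = 13 * 2.618034 = 34.034442
b_13 = floor(k * phi^2) = 34 (check: a_13 + k = 21 + 13 = 34)

34


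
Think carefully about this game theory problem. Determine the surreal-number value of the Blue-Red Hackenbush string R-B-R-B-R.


Edges (from ground): R-B-R-B-R
By Berlekamp's sign-expansion rule, a Blue-Red Hackenbush stalk has the value of the surreal number whose sign sequence is the edge sequence with B -> + and R -> -.
Sign sequence: -+-+-
Trace the sign expansion in the surreal number tree, starting from 0:
Edge 1: R (sign -) -> bounds (-inf, 0), value = -1
Edge 2: B (sign +) -> bounds (-1, 0), value = -1/2
Edge 3: R (sign -) -> bounds (-1, -1/2), value = -3/4
Edge 4: B (sign +) -> bounds (-3/4, -1/2), value = -5/8
Edge 5: R (sign -) -> bounds (-3/4, -5/8), value = -11/16
Game value = -11/16

-11/16


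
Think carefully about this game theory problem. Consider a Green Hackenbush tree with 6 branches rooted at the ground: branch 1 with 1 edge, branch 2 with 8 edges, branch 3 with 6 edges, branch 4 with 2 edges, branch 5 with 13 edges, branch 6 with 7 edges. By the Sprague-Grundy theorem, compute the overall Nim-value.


The tree has 6 branches from the ground vertex.
In Green Hackenbush, the Nim-value of a simple path of length k is k.
Branch 1: length 1, Nim-value = 1
Branch 2: length 8, Nim-value = 8
Branch 3: length 6, Nim-value = 6
Branch 4: length 2, Nim-value = 2
Branch 5: length 13, Nim-value = 13
Branch 6: length 7, Nim-value = 7
Total Nim-value = XOR of all branch values:
0 XOR 1 = 1
1 XOR 8 = 9
9 XOR 6 = 15
15 XOR 2 = 13
13 XOR 13 = 0
0 XOR 7 = 7
Nim-value of the tree = 7

7


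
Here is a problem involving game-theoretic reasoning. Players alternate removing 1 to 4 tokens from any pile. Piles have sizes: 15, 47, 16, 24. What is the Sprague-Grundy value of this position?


Subtraction set: {1, 2, 3, 4}
For this subtraction set, G(n) = n mod 5 (period = max + 1 = 5).
Pile 1 (size 15): G(15) = 15 mod 5 = 0
Pile 2 (size 47): G(47) = 47 mod 5 = 2
Pile 3 (size 16): G(16) = 16 mod 5 = 1
Pile 4 (size 24): G(24) = 24 mod 5 = 4
Total Grundy value = XOR of all: 0 XOR 2 XOR 1 XOR 4 = 7

7


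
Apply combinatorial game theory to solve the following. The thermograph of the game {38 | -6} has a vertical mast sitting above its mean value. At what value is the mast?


Game = {38 | -6}, a switch {a | b} with numbers a > b.
Its thermograph has left wall a - t and right wall b + t, which meet at t = (a - b)/2, where both equal (a + b)/2. So the mast (mean value) is at (a + b)/2.
Mean = (38 + (-6))/2 = 32/2 = 16

16


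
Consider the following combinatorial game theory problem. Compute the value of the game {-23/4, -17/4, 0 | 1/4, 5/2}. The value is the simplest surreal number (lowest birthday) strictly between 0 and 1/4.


Left options: {-23/4, -17/4, 0}, max = 0
Right options: {1/4, 5/2}, min = 1/4
All options are numbers and max(Left) < min(Right), so by the simplicity theorem the value is the simplest (earliest-born) number strictly between 0 and 1/4.
No integer lies strictly between 0 and 1/4, so the value is the dyadic rational m/2^k in the interval with the smallest k (then m odd); search k = 1, 2, ...:
Denominator 2: no odd multiple of 1/2 lies strictly between 0 and 1/4.
Denominator 4: no odd multiple of 1/4 lies strictly between 0 and 1/4.
Denominator 8: 1/8 lies strictly between 0 and 1/4 -- found.
The simplest number in the interval is 1/8.
Game value = 1/8

1/8


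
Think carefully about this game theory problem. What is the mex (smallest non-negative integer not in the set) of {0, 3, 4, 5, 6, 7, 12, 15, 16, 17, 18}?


Set = {0, 3, 4, 5, 6, 7, 12, 15, 16, 17, 18}
0 is in the set.
1 is NOT in the set. This is the mex.
mex = 1

1


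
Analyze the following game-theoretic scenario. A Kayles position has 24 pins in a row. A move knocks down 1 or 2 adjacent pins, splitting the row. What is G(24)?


Kayles: a move removes 1 or 2 adjacent pins from a contiguous row.
Removing pins from a row of k leaves two independent rows (a, b) with a + b = k - 1 (one pin) or a + b = k - 2 (two pins); an end removal gives a = 0.
By Sprague-Grundy, G(k) = mex{ G(a) XOR G(b) } over all these splits. G(0) = 0.
G(1): splits (0,0):0^0=0 -> mex({0}) = 1
G(2): splits (0,1):0^1=1 (0,0):0^0=0 -> mex({0, 1}) = 2
G(3): splits (0,2):0^2=2 (1,1):1^1=0 (0,1):0^1=1 -> mex({0, 1, 2}) = 3
G(4): splits (0,3):0^3=3 (1,2):1^2=3 (0,2):0^2=2 (1,1):1^1=0 -> mex({0, 2, 3}) = 1
G(5): splits (0,4):0^1=1 (1,3):1^3=2 (2,2):2^2=0 (0,3):0^3=3 (1,2):1^2=3 -> mex({0, 1, 2, 3}) = 4
G(6) = mex({0, 1, 2, 4}) = 3
G(7) = mex({0, 1, 3, 4, 5}) = 2
G(8) = mex({0, 2, 3, 5, 6}) = 1
G(9) = mex({0, 1, 2, 3, 6, 7}) = 4
G(10) = mex({0, 1, 3, 4, 5, 7}) = 2
G(11) = mex({0, 1, 2, 3, 4, 5}) = 6
G(12) = mex({0, 1, 2, 3, 5, 6, 7}) = 4
G(13) = mex({0, 2, 3, 4, 6, 7}) = 1
G(14) = mex({0, 1, 4, 5, 6, 7}) = 2
G(15) = mex({0, 1, 2, 3, 4, 5, 6}) = 7
G(16) = mex({0, 2, 3, 5, 6, 7}) = 1
G(17) = mex({0, 1, 2, 3, 5, 6, 7}) = 4
G(18) = mex({0, 1, 2, 4, 5, 6}) = 3
G(19) = mex({0, 1, 3, 4, 5, 7}) = 2
G(20) = mex({0, 2, 3, 4, 5, 6, 7}) = 1
G(21) = mex({0, 1, 2, 3, 5, 6, 7}) = 4
G(22) = mex({0, 1, 2, 3, 4, 5, 7}) = 6
G(23) = mex({0, 1, 2, 3, 4, 5, 6}) = 7
G(24) = mex({0, 1, 2, 3, 5, 6, 7}) = 4
Therefore G(24) = 4.

4


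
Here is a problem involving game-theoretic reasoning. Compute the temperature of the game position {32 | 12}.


The game is {32 | 12}, a switch {a | b} with numbers a > b.
Cooling {a | b} by t gives {a - t | b + t}, which stops being hot when a - t = b + t, i.e. at t = (a - b)/2. So the temperature of a switch is (a - b)/2.
Temperature = (Left option - Right option) / 2
= (32 - (12)) / 2
= 20 / 2
= 10

10


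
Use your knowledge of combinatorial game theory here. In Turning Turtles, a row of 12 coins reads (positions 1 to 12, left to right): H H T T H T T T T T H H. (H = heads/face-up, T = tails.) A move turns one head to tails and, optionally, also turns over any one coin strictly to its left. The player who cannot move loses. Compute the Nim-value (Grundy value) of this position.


Coins: H H T T H T T T T T H H
Key fact: a single head at position k behaves exactly like a Nim heap of size k (turning it to T and optionally flipping a coin at j < k corresponds to moving the heap from k to j, or to 0), and heads combine as a disjunctive sum (two heads at the same place would cancel, matching j XOR j = 0). So the Nim-value is the XOR of the 1-indexed positions of the heads.
Face-up positions (1-indexed): [1, 2, 5, 11, 12]
XOR 0 with 1: 0 XOR 1 = 1
XOR 1 with 2: 1 XOR 2 = 3
XOR 3 with 5: 3 XOR 5 = 6
XOR 6 with 11: 6 XOR 11 = 13
XOR 13 with 12: 13 XOR 12 = 1
Nim-value = 1

1


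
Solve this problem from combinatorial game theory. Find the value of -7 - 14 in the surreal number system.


x = -7, y = 14
x - y = -7 - 14 = -21

-21


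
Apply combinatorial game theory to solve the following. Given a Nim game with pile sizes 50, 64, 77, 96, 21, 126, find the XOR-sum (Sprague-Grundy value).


We need the XOR (exclusive or) of all pile sizes.
After XOR-ing pile 1 (size 50): 0 XOR 50 = 50
After XOR-ing pile 2 (size 64): 50 XOR 64 = 114
After XOR-ing pile 3 (size 77): 114 XOR 77 = 63
After XOR-ing pile 4 (size 96): 63 XOR 96 = 95
After XOR-ing pile 5 (size 21): 95 XOR 21 = 74
After XOR-ing pile 6 (size 126): 74 XOR 126 = 52
The Nim-value of this position is 52.

52


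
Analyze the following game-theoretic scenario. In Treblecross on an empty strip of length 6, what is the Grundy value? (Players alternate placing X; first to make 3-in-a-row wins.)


Treblecross: place X on empty cells; 3-in-a-row wins.
Playing within two cells of an existing X lets the opponent win at once, so sensible play treats the cells i-2..i+2 around each X as dead. The player left with no safe cell loses, so this is a normal-play take-away game on strips of safe cells.
Placing X at cell i (0-indexed) of a strip of k safe cells leaves independent strips of sizes max(0, i-2) and max(0, k-i-3). Hence G(k) = mex{ G(max(0,i-2)) XOR G(max(0,k-i-3)) : 0 <= i < k }, with G(0) = 0.
G(1): splits (0,0):0^0=0 -> mex({0}) = 1
G(2): splits (0,0):0^0=0 -> mex({0}) = 1
G(3): splits (0,0):0^0=0 -> mex({0}) = 1
G(4): splits (0,1):0^1=1 (0,0):0^0=0 -> mex({0, 1}) = 2
G(5): splits (0,2):0^1=1 (0,1):0^1=1 (0,0):0^0=0 -> mex({0, 1}) = 2
G(6) = mex({1}) = 0
Therefore G(6) = 0.

0


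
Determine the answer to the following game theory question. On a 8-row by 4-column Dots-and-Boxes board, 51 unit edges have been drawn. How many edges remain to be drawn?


Grid: 8 x 4 boxes, i.e. 9 rows and 5 columns of dots.
Horizontal edges: (rows + 1) * cols = 9 * 4 = 36
Vertical edges: rows * (cols + 1) = 8 * 5 = 40
Total edges: 36 + 40 = 76
Edges drawn: 51
Remaining: 76 - 51 = 25

25


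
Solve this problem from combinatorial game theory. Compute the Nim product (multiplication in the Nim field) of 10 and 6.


Nim multiplication is bilinear over XOR: (u XOR v) * w = (u*w) XOR (v*w).
So we split each operand into its bit components and XOR the pairwise Nim products.
10 = 2 + 8 (as XOR of powers of 2).
6 = 2 + 4 (as XOR of powers of 2).
Using the standard Nim-product table on single bits:
  2*2 = 3,   2*4 = 8,   2*8 = 12,
  4*4 = 6,   4*8 = 11,  8*8 = 13,
and  1*x = x (identity), k*l = l*k (commutative).
Pairwise Nim products:
  2 * 2 = 3
  2 * 4 = 8
  8 * 2 = 12
  8 * 4 = 11
XOR them: 3 XOR 8 XOR 12 XOR 11 = 12.
Result: 10 * 6 = 12 (in Nim).

12


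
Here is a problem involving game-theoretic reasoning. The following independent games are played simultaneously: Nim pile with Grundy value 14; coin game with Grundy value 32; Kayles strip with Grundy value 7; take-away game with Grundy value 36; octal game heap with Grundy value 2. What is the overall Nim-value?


By the Sprague-Grundy theorem, the Grundy value of a sum of games is the XOR of individual Grundy values.
Nim pile: Grundy value = 14. Running XOR: 0 XOR 14 = 14
coin game: Grundy value = 32. Running XOR: 14 XOR 32 = 46
Kayles strip: Grundy value = 7. Running XOR: 46 XOR 7 = 41
take-away game: Grundy value = 36. Running XOR: 41 XOR 36 = 13
octal game heap: Grundy value = 2. Running XOR: 13 XOR 2 = 15
The combined Grundy value is 15.

15


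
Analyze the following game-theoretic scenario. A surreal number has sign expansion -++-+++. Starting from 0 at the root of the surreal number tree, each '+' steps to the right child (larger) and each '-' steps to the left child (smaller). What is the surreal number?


Sign expansion: -++-+++
Rule: track bounds (lo, hi), initially (-inf, +inf). On '+', the current value becomes lo and we move to the simplest number in (value, hi): value + 1 if hi = +inf, otherwise the midpoint (value + hi)/2. On '-', the current value becomes hi and we move to value - 1 if lo = -inf, otherwise the midpoint (lo + value)/2.
Start at 0.
Step 1: sign = -, move left. Bounds: (-inf, 0). Value = -1
Step 2: sign = +, move right. Bounds: (-1, 0). Value = -1/2
Step 3: sign = +, move right. Bounds: (-1/2, 0). Value = -1/4
Step 4: sign = -, move left. Bounds: (-1/2, -1/4). Value = -3/8
Step 5: sign = +, move right. Bounds: (-3/8, -1/4). Value = -5/16
Step 6: sign = +, move right. Bounds: (-5/16, -1/4). Value = -9/32
Step 7: sign = +, move right. Bounds: (-9/32, -1/4). Value = -17/64
The surreal number with sign expansion -++-+++ is -17/64.

-17/64


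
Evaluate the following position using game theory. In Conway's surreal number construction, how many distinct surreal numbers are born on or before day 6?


Day 0: {|} = 0 is born. Count = 1.
Day n: the number of surreal numbers born by day n is 2^(n+1) - 1.
By day 0: 2^1 - 1 = 1
By day 1: 2^2 - 1 = 3
By day 2: 2^3 - 1 = 7
By day 3: 2^4 - 1 = 15
By day 4: 2^5 - 1 = 31
By day 5: 2^6 - 1 = 63
By day 6: 2^7 - 1 = 127
By day 6: 127 surreal numbers.

127


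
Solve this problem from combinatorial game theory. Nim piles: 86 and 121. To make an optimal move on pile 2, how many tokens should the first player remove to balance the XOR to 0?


Piles: 86 and 121
Current XOR: 86 XOR 121 = 47 (non-zero, so this is an N-position).
To make the XOR zero, we need to find a move that balances the piles.
For pile 2 (size 121): target = 121 XOR 47 = 86
We reduce pile 2 from 121 to 86.
Tokens removed: 121 - 86 = 35
Verification: 86 XOR 86 = 0

35


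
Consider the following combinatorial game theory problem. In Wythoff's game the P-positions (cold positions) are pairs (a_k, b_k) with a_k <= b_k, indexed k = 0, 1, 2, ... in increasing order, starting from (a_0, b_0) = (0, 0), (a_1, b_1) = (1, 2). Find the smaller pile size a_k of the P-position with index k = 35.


By Wythoff's theorem, a_k = floor(k * phi) and b_k = floor(k * phi^2) = a_k + k, where phi = (1 + sqrt(5))/2 is the golden ratio.
phi = (1 + sqrt(5))/2 = 1.618034
k = 35
k * phi = 35 * 1.618034 = 56.631190
a_35 = floor(k * phi) = 56

56


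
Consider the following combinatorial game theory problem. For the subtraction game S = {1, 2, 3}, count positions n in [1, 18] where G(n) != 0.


Subtraction set S = {1, 2, 3}, so G(n) = n mod 4.
G(n) = 0 when n is a multiple of 4.
Multiples of 4 in [1, 18]: 4
N-positions (nonzero Grundy) = 18 - 4 = 14

14


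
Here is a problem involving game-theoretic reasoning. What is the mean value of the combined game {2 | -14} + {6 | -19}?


G1 = {2 | -14}, G2 = {6 | -19}
Each is a switch {a | b} with numbers a > b; its mean value is (a + b)/2, and mean value is additive over game sums: m(G1 + G2) = m(G1) + m(G2).
Mean of G1 = (2 + (-14))/2 = -12/2 = -6
Mean of G2 = (6 + (-19))/2 = -13/2 = -13/2
Mean of G1 + G2 = -6 + -13/2 = -25/2

-25/2


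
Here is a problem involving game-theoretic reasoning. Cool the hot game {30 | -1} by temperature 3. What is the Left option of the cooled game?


Original game: {30 | -1} (a switch {a | b} with a > b).
Cooling by t (for t below the temperature (a - b)/2 = 31/2) taxes each move by t: {a | b} cooled by t is {a - t | b + t}.
Cooling amount: t = 3
Cooled Left option: 30 - 3 = 27
Cooled Right option: -1 + 3 = 2
Cooled game: {27 | 2}
Left option = 27

27


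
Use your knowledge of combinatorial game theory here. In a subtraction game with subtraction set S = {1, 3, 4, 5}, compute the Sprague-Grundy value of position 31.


The subtraction set is S = {1, 3, 4, 5}.
G(k) = mex{ G(k - s) : s in S, s <= k }. We compute iteratively: G(0) = 0.
G(1) = mex({0}) = 1
G(2) = mex({1}) = 0
G(3) = mex({0}) = 1
G(4) = mex({0, 1}) = 2
G(5) = mex({0, 1, 2}) = 3
G(6) = mex({0, 1, 3}) = 2
G(7) = mex({0, 1, 2}) = 3
G(8) = mex({1, 2, 3}) = 0
G(9) = mex({0, 2, 3}) = 1
G(10) = mex({1, 2, 3}) = 0
G(11) = mex({0, 2, 3}) = 1
G(12) = mex({0, 1, 3}) = 2
Observe that G(8)..G(12) = 0, 1, 0, 1, 2 repeats G(0)..G(4) = 0, 1, 0, 1, 2.
For k >= max(S) = 5, G(k) is determined by the previous 5 values G(k-5)..G(k-1); a window of 5 consecutive values has recurred shifted by 8, so by induction G(k + 8) = G(k) for all k >= 0: the sequence is periodic from the start with period 8.
One period: G(0..7) = 0, 1, 0, 1, 2, 3, 2, 3.
31 mod 8 = 7, so G(31) = G(7) = 3.

3


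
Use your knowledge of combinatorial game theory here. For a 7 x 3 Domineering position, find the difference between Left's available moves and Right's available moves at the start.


Board is 7 x 3 (rows x cols).
Left (vertical) placements: (rows-1) * cols = 6 * 3 = 18
Right (horizontal) placements: rows * (cols-1) = 7 * 2 = 14
Advantage = Left - Right = 18 - 14 = 4

4


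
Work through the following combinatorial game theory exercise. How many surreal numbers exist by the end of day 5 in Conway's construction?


Day 0: {|} = 0 is born. Count = 1.
Day n: the number of surreal numbers born by day n is 2^(n+1) - 1.
By day 0: 2^1 - 1 = 1
By day 1: 2^2 - 1 = 3
By day 2: 2^3 - 1 = 7
By day 3: 2^4 - 1 = 15
By day 4: 2^5 - 1 = 31
By day 5: 2^6 - 1 = 63
By day 5: 63 surreal numbers.

63


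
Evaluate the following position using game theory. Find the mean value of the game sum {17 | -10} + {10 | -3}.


G1 = {17 | -10}, G2 = {10 | -3}
Each is a switch {a | b} with numbers a > b; its mean value is (a + b)/2, and mean value is additive over game sums: m(G1 + G2) = m(G1) + m(G2).
Mean of G1 = (17 + (-10))/2 = 7/2 = 7/2
Mean of G2 = (10 + (-3))/2 = 7/2 = 7/2
Mean of G1 + G2 = 7/2 + 7/2 = 7

7


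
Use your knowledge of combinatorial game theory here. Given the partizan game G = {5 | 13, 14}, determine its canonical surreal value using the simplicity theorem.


Left options: {5}, max = 5
Right options: {13, 14}, min = 13
All options are numbers and max(Left) < min(Right), so by the simplicity theorem the value is the simplest (earliest-born) number strictly between 5 and 13.
Integers 6 through 12 all lie strictly between 5 and 13.
Among integers, the simplest (lowest birthday = smallest |n|; 0 is born on day 0, +-n on day n) is 6.
No non-integer in the interval can be simpler: if x is a non-integer in the interval, then floor(x) or ceil(x) also lies in the interval (the interval contains an integer), and both are proper prefixes of x's sign expansion, i.e. born earlier. So the game value is 6.
Game value = 6

6


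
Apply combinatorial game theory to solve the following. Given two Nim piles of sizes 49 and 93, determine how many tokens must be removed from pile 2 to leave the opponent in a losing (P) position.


Piles: 49 and 93
Current XOR: 49 XOR 93 = 108 (non-zero, so this is an N-position).
To make the XOR zero, we need to find a move that balances the piles.
For pile 2 (size 93): target = 93 XOR 108 = 49
We reduce pile 2 from 93 to 49.
Tokens removed: 93 - 49 = 44
Verification: 49 XOR 49 = 0

44


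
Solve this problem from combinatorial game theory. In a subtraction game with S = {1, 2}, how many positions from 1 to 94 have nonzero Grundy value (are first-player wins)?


Subtraction set S = {1, 2}, so G(n) = n mod 3.
G(n) = 0 when n is a multiple of 3.
Multiples of 3 in [1, 94]: 31
N-positions (nonzero Grundy) = 94 - 31 = 63

63


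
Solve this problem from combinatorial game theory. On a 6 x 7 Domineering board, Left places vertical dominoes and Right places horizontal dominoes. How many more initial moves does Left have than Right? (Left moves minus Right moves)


Board is 6 x 7 (rows x cols).
Left (vertical) placements: (rows-1) * cols = 5 * 7 = 35
Right (horizontal) placements: rows * (cols-1) = 6 * 6 = 36
Advantage = Left - Right = 35 - 36 = -1

-1


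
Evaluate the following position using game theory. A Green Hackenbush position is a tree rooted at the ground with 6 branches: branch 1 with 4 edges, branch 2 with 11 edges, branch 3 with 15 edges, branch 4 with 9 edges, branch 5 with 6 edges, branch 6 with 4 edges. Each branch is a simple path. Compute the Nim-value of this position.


The tree has 6 branches from the ground vertex.
In Green Hackenbush, the Nim-value of a simple path of length k is k.
Branch 1: length 4, Nim-value = 4
Branch 2: length 11, Nim-value = 11
Branch 3: length 15, Nim-value = 15
Branch 4: length 9, Nim-value = 9
Branch 5: length 6, Nim-value = 6
Branch 6: length 4, Nim-value = 4
Total Nim-value = XOR of all branch values:
0 XOR 4 = 4
4 XOR 11 = 15
15 XOR 15 = 0
0 XOR 9 = 9
9 XOR 6 = 15
15 XOR 4 = 11
Nim-value of the tree = 11

11


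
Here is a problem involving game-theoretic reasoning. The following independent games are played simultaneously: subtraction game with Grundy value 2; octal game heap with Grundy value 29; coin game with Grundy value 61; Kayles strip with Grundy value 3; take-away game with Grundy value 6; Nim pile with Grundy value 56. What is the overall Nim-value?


By the Sprague-Grundy theorem, the Grundy value of a sum of games is the XOR of individual Grundy values.
subtraction game: Grundy value = 2. Running XOR: 0 XOR 2 = 2
octal game heap: Grundy value = 29. Running XOR: 2 XOR 29 = 31
coin game: Grundy value = 61. Running XOR: 31 XOR 61 = 34
Kayles strip: Grundy value = 3. Running XOR: 34 XOR 3 = 33
take-away game: Grundy value = 6. Running XOR: 33 XOR 6 = 39
Nim pile: Grundy value = 56. Running XOR: 39 XOR 56 = 31
The combined Grundy value is 31.

31


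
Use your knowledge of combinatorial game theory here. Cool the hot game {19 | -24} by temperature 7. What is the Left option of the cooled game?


Original game: {19 | -24} (a switch {a | b} with a > b).
Cooling by t (for t below the temperature (a - b)/2 = 43/2) taxes each move by t: {a | b} cooled by t is {a - t | b + t}.
Cooling amount: t = 7
Cooled Left option: 19 - 7 = 12
Cooled Right option: -24 + 7 = -17
Cooled game: {12 | -17}
Left option = 12

12


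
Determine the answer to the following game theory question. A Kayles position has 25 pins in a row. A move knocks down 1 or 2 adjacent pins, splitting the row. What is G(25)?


Kayles: a move removes 1 or 2 adjacent pins from a contiguous row.
Removing pins from a row of k leaves two independent rows (a, b) with a + b = k - 1 (one pin) or a + b = k - 2 (two pins); an end removal gives a = 0.
By Sprague-Grundy, G(k) = mex{ G(a) XOR G(b) } over all these splits. G(0) = 0.
G(1): splits (0,0):0^0=0 -> mex({0}) = 1
G(2): splits (0,1):0^1=1 (0,0):0^0=0 -> mex({0, 1}) = 2
G(3): splits (0,2):0^2=2 (1,1):1^1=0 (0,1):0^1=1 -> mex({0, 1, 2}) = 3
G(4): splits (0,3):0^3=3 (1,2):1^2=3 (0,2):0^2=2 (1,1):1^1=0 -> mex({0, 2, 3}) = 1
G(5): splits (0,4):0^1=1 (1,3):1^3=2 (2,2):2^2=0 (0,3):0^3=3 (1,2):1^2=3 -> mex({0, 1, 2, 3}) = 4
G(6) = mex({0, 1, 2, 4}) = 3
G(7) = mex({0, 1, 3, 4, 5}) = 2
G(8) = mex({0, 2, 3, 5, 6}) = 1
G(9) = mex({0, 1, 2, 3, 6, 7}) = 4
G(10) = mex({0, 1, 3, 4, 5, 7}) = 2
G(11) = mex({0, 1, 2, 3, 4, 5}) = 6
G(12) = mex({0, 1, 2, 3, 5, 6, 7}) = 4
G(13) = mex({0, 2, 3, 4, 6, 7}) = 1
G(14) = mex({0, 1, 4, 5, 6, 7}) = 2
G(15) = mex({0, 1, 2, 3, 4, 5, 6}) = 7
G(16) = mex({0, 2, 3, 5, 6, 7}) = 1
G(17) = mex({0, 1, 2, 3, 5, 6, 7}) = 4
G(18) = mex({0, 1, 2, 4, 5, 6}) = 3
G(19) = mex({0, 1, 3, 4, 5, 7}) = 2
G(20) = mex({0, 2, 3, 4, 5, 6, 7}) = 1
G(21) = mex({0, 1, 2, 3, 5, 6, 7}) = 4
G(22) = mex({0, 1, 2, 3, 4, 5, 7}) = 6
G(23) = mex({0, 1, 2, 3, 4, 5, 6}) = 7
G(24) = mex({0, 1, 2, 3, 5, 6, 7}) = 4
G(25) = mex({0, 2, 3, 4, 6, 7}) = 1
Therefore G(25) = 1.

1


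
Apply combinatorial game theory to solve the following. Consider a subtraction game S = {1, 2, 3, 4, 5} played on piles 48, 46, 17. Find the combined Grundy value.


Subtraction set: {1, 2, 3, 4, 5}
For this subtraction set, G(n) = n mod 6 (period = max + 1 = 6).
Pile 1 (size 48): G(48) = 48 mod 6 = 0
Pile 2 (size 46): G(46) = 46 mod 6 = 4
Pile 3 (size 17): G(17) = 17 mod 6 = 5
Total Grundy value = XOR of all: 0 XOR 4 XOR 5 = 1

1


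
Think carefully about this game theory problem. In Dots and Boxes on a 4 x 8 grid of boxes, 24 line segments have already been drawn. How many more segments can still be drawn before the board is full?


Grid: 4 x 8 boxes, i.e. 5 rows and 9 columns of dots.
Horizontal edges: (rows + 1) * cols = 5 * 8 = 40
Vertical edges: rows * (cols + 1) = 4 * 9 = 36
Total edges: 40 + 36 = 76
Edges drawn: 24
Remaining: 76 - 24 = 52

52


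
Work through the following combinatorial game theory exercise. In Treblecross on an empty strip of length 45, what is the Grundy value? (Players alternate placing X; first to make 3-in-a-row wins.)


Treblecross: place X on empty cells; 3-in-a-row wins.
Playing within two cells of an existing X lets the opponent win at once, so sensible play treats the cells i-2..i+2 around each X as dead. The player left with no safe cell loses, so this is a normal-play take-away game on strips of safe cells.
Placing X at cell i (0-indexed) of a strip of k safe cells leaves independent strips of sizes max(0, i-2) and max(0, k-i-3). Hence G(k) = mex{ G(max(0,i-2)) XOR G(max(0,k-i-3)) : 0 <= i < k }, with G(0) = 0.
G(1): splits (0,0):0^0=0 -> mex({0}) = 1
G(2): splits (0,0):0^0=0 -> mex({0}) = 1
G(3): splits (0,0):0^0=0 -> mex({0}) = 1
G(4): splits (0,1):0^1=1 (0,0):0^0=0 -> mex({0, 1}) = 2
G(5): splits (0,2):0^1=1 (0,1):0^1=1 (0,0):0^0=0 -> mex({0, 1}) = 2
G(6) = mex({1}) = 0
G(7) = mex({0, 1, 2}) = 3
G(8) = mex({0, 1, 2}) = 3
G(9) = mex({0, 2}) = 1
G(10) = mex({0, 2, 3}) = 1
G(11) = mex({0, 3}) = 1
G(12) = mex({1, 3}) = 0
G(13) = mex({0, 1, 2, 3}) = 4
G(14) = mex({0, 1, 2}) = 3
G(15) = mex({0, 1, 2}) = 3
G(16) = mex({0, 1, 2, 4}) = 3
G(17) = mex({0, 1, 3, 4}) = 2
G(18) = mex({0, 1, 3, 4}) = 2
G(19) = mex({0, 1, 3, 5}) = 2
G(20) = mex({0, 1, 2, 3, 5}) = 4
G(21) = mex({0, 1, 2, 3, 5}) = 4
G(22) = mex({1, 2, 6}) = 0
G(23) = mex({0, 1, 2, 3, 4, 6}) = 5
G(24) = mex({0, 1, 2, 3, 4}) = 5
G(25) = mex({0, 1, 3, 4, 7}) = 2
G(26) = mex({0, 1, 3, 4, 5, 7}) = 2
G(27) = mex({0, 1, 3, 5}) = 2
G(28) = mex({0, 1, 2, 5}) = 3
G(29) = mex({0, 1, 2, 4, 5, 6}) = 3
G(30) = mex({1, 2, 4, 6}) = 0
G(31) = mex({0, 1, 2, 3, 4, 6}) = 5
G(32) = mex({1, 2, 3, 4, 7}) = 0
G(33) = mex({0, 3, 7}) = 1
G(34) = mex({0, 2, 3, 5, 7}) = 1
G(35) = mex({0, 2, 3, 5, 6}) = 1
G(36) = mex({0, 1, 2, 5, 6}) = 3
G(37) = mex({0, 1, 2, 4, 5, 6}) = 3
G(38) = mex({0, 1, 2, 4}) = 3
G(39) = mex({0, 1, 2, 3, 4, 7}) = 5
G(40) = mex({0, 1, 2, 3, 4, 5, 7}) = 6
G(41) = mex({0, 1, 2, 3, 5, 7}) = 4
G(42) = mex({0, 1, 2, 3, 5, 6, 7}) = 4
G(43) = mex({0, 2, 3, 5, 6}) = 1
G(44) = mex({1, 2, 3, 4, 5, 6}) = 0
G(45) = mex({0, 1, 2, 3, 4, 6, 7}) = 5
Therefore G(45) = 5.

5


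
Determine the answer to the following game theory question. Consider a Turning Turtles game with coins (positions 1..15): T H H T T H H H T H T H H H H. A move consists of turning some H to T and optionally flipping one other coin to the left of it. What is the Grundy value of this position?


Coins: T H H T T H H H T H T H H H H
Key fact: a single head at position k behaves exactly like a Nim heap of size k (turning it to T and optionally flipping a coin at j < k corresponds to moving the heap from k to j, or to 0), and heads combine as a disjunctive sum (two heads at the same place would cancel, matching j XOR j = 0). So the Nim-value is the XOR of the 1-indexed positions of the heads.
Face-up positions (1-indexed): [2, 3, 6, 7, 8, 10, 12, 13, 14, 15]
XOR 0 with 2: 0 XOR 2 = 2
XOR 2 with 3: 2 XOR 3 = 1
XOR 1 with 6: 1 XOR 6 = 7
XOR 7 with 7: 7 XOR 7 = 0
XOR 0 with 8: 0 XOR 8 = 8
XOR 8 with 10: 8 XOR 10 = 2
XOR 2 with 12: 2 XOR 12 = 14
XOR 14 with 13: 14 XOR 13 = 3
XOR 3 with 14: 3 XOR 14 = 13
XOR 13 with 15: 13 XOR 15 = 2
Nim-value = 2

2


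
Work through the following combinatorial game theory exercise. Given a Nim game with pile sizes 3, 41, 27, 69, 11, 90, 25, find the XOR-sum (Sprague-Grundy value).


We need the XOR (exclusive or) of all pile sizes.
After XOR-ing pile 1 (size 3): 0 XOR 3 = 3
After XOR-ing pile 2 (size 41): 3 XOR 41 = 42
After XOR-ing pile 3 (size 27): 42 XOR 27 = 49
After XOR-ing pile 4 (size 69): 49 XOR 69 = 116
After XOR-ing pile 5 (size 11): 116 XOR 11 = 127
After XOR-ing pile 6 (size 90): 127 XOR 90 = 37
After XOR-ing pile 7 (size 25): 37 XOR 25 = 60
The Nim-value of this position is 60.

60
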